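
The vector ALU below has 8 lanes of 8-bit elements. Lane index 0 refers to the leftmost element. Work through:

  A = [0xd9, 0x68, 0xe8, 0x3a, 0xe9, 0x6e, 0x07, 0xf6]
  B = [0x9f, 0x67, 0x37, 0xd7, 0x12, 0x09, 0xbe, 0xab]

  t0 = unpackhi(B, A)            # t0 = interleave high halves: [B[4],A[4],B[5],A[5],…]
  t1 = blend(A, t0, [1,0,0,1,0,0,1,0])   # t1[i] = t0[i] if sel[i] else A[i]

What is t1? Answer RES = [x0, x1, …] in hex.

→ t0 |12|e9|09|6e|be|07|ab|f6|
→ t1 |12|68|e8|6e|e9|6e|ab|f6|

RES = [ 0x12  0x68  0xe8  0x6e  0xe9  0x6e  0xab  0xf6 ]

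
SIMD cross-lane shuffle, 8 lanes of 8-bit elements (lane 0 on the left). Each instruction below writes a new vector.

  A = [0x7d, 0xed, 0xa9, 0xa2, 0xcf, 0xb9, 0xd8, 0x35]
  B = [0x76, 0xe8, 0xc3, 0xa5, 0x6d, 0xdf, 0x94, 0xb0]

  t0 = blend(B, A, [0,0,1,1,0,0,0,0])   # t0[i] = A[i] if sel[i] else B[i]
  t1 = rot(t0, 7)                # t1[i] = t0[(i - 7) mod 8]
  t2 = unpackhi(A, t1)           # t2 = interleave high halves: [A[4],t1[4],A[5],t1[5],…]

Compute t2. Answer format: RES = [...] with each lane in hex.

  t0: 76 e8 a9 a2 6d df 94 b0
  t1: e8 a9 a2 6d df 94 b0 76
  t2: cf df b9 94 d8 b0 35 76

RES = [ 0xcf  0xdf  0xb9  0x94  0xd8  0xb0  0x35  0x76 ]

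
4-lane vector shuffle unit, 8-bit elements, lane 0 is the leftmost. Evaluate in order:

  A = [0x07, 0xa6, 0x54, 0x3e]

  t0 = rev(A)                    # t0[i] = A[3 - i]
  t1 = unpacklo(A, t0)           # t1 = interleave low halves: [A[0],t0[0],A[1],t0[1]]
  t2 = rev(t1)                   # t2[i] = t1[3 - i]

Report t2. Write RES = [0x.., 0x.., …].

  t0: 3e 54 a6 07
  t1: 07 3e a6 54
  t2: 54 a6 3e 07

RES = [ 0x54  0xa6  0x3e  0x07 ]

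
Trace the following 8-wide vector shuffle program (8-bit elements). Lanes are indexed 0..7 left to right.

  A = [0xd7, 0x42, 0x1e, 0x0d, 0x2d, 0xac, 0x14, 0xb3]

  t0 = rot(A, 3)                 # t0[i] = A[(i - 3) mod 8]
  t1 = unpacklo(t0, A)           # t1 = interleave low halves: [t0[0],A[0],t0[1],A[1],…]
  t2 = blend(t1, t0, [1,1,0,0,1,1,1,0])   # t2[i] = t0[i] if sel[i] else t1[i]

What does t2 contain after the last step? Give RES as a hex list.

→ t0 |ac|14|b3|d7|42|1e|0d|2d|
→ t1 |ac|d7|14|42|b3|1e|d7|0d|
→ t2 |ac|14|14|42|42|1e|0d|0d|

RES = [ 0xac  0x14  0x14  0x42  0x42  0x1e  0x0d  0x0d ]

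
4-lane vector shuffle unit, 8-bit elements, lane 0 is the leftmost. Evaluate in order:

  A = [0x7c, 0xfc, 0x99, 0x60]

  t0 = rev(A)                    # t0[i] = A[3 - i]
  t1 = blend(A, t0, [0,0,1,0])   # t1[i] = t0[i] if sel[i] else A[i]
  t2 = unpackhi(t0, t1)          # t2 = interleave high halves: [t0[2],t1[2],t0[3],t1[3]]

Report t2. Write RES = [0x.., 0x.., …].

t0 = [0x60, 0x99, 0xfc, 0x7c]
t1 = [0x7c, 0xfc, 0xfc, 0x60]
t2 = [0xfc, 0xfc, 0x7c, 0x60]

RES = [0xfc, 0xfc, 0x7c, 0x60]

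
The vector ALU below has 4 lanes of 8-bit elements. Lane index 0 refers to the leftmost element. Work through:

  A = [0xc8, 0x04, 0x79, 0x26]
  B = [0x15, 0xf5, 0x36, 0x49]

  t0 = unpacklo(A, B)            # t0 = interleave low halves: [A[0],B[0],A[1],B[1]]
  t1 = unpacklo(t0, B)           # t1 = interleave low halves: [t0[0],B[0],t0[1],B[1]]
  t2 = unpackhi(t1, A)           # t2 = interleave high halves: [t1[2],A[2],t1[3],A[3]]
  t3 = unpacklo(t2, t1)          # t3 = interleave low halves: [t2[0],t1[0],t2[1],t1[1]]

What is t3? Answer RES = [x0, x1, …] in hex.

RES = [ 0x15  0xc8  0x79  0x15 ]

→ t0 |c8|15|04|f5|
→ t1 |c8|15|15|f5|
→ t2 |15|79|f5|26|
→ t3 |15|c8|79|15|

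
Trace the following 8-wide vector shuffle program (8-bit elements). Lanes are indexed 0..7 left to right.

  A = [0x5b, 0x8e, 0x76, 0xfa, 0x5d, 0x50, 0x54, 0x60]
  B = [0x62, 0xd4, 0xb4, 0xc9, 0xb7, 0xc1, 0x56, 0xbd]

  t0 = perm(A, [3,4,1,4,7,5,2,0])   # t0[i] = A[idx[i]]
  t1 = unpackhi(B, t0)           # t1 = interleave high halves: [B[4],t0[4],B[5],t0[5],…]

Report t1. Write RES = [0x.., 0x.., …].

→ t0 |fa|5d|8e|5d|60|50|76|5b|
→ t1 |b7|60|c1|50|56|76|bd|5b|

RES = [0xb7, 0x60, 0xc1, 0x50, 0x56, 0x76, 0xbd, 0x5b]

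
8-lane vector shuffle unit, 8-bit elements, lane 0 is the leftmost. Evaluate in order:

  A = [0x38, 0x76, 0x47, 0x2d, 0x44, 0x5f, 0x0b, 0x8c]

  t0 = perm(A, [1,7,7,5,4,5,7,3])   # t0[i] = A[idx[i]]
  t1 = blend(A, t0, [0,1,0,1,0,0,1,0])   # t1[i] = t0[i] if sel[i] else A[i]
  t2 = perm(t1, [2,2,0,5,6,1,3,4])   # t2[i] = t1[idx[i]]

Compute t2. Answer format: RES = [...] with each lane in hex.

RES = [ 0x47  0x47  0x38  0x5f  0x8c  0x8c  0x5f  0x44 ]

→ t0 |76|8c|8c|5f|44|5f|8c|2d|
→ t1 |38|8c|47|5f|44|5f|8c|8c|
→ t2 |47|47|38|5f|8c|8c|5f|44|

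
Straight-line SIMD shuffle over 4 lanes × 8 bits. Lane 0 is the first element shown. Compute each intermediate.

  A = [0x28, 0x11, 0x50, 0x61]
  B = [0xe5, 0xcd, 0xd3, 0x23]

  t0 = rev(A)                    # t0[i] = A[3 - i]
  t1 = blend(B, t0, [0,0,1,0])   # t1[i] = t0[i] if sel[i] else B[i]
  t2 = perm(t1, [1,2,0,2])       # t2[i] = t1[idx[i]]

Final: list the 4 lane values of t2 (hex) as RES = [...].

RES = [0xcd, 0x11, 0xe5, 0x11]

→ t0 |61|50|11|28|
→ t1 |e5|cd|11|23|
→ t2 |cd|11|e5|11|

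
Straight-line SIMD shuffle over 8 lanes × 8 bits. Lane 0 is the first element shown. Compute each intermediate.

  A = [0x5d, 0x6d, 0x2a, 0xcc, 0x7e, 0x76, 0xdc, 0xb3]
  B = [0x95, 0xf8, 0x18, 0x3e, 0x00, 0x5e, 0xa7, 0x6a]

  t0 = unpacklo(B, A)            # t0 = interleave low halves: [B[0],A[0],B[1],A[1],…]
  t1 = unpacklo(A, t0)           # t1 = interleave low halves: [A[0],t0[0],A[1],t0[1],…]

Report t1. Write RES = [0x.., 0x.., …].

  t0: 95 5d f8 6d 18 2a 3e cc
  t1: 5d 95 6d 5d 2a f8 cc 6d

RES = [0x5d, 0x95, 0x6d, 0x5d, 0x2a, 0xf8, 0xcc, 0x6d]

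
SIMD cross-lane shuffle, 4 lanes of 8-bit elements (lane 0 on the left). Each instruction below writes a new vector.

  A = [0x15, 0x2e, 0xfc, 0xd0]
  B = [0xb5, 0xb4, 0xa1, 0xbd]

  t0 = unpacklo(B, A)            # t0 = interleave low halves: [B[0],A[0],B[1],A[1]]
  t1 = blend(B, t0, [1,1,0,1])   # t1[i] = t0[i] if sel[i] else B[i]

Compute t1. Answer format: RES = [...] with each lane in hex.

RES = [0xb5, 0x15, 0xa1, 0x2e]

→ t0 |b5|15|b4|2e|
→ t1 |b5|15|a1|2e|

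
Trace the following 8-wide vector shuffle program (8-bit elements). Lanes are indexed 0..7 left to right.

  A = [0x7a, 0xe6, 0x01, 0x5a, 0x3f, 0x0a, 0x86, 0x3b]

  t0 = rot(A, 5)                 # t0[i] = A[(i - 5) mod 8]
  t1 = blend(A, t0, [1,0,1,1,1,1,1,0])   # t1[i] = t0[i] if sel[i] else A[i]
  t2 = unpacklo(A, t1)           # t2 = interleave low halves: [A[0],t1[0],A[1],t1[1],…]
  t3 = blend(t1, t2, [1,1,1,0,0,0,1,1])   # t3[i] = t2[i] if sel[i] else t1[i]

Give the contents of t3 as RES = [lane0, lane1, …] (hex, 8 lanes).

t0 = [0x5a, 0x3f, 0x0a, 0x86, 0x3b, 0x7a, 0xe6, 0x01]
t1 = [0x5a, 0xe6, 0x0a, 0x86, 0x3b, 0x7a, 0xe6, 0x3b]
t2 = [0x7a, 0x5a, 0xe6, 0xe6, 0x01, 0x0a, 0x5a, 0x86]
t3 = [0x7a, 0x5a, 0xe6, 0x86, 0x3b, 0x7a, 0x5a, 0x86]

RES = [ 0x7a  0x5a  0xe6  0x86  0x3b  0x7a  0x5a  0x86 ]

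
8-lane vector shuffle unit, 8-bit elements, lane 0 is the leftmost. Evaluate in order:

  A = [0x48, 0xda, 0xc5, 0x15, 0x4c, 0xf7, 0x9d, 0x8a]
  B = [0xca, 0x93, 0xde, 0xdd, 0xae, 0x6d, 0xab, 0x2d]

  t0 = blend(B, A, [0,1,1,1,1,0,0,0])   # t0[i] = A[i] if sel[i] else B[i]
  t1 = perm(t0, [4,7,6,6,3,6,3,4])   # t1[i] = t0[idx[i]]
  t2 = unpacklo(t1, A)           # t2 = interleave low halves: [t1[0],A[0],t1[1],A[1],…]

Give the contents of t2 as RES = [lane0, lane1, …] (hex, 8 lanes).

RES = [ 0x4c  0x48  0x2d  0xda  0xab  0xc5  0xab  0x15 ]

  t0: ca da c5 15 4c 6d ab 2d
  t1: 4c 2d ab ab 15 ab 15 4c
  t2: 4c 48 2d da ab c5 ab 15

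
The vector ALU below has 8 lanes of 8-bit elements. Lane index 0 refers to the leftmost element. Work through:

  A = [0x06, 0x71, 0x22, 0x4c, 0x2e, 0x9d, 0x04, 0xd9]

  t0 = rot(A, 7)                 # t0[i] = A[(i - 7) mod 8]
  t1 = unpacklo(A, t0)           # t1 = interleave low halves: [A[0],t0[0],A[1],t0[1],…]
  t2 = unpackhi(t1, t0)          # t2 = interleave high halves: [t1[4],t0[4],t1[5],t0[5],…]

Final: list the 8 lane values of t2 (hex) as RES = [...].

t0 = [0x71, 0x22, 0x4c, 0x2e, 0x9d, 0x04, 0xd9, 0x06]
t1 = [0x06, 0x71, 0x71, 0x22, 0x22, 0x4c, 0x4c, 0x2e]
t2 = [0x22, 0x9d, 0x4c, 0x04, 0x4c, 0xd9, 0x2e, 0x06]

RES = [0x22, 0x9d, 0x4c, 0x04, 0x4c, 0xd9, 0x2e, 0x06]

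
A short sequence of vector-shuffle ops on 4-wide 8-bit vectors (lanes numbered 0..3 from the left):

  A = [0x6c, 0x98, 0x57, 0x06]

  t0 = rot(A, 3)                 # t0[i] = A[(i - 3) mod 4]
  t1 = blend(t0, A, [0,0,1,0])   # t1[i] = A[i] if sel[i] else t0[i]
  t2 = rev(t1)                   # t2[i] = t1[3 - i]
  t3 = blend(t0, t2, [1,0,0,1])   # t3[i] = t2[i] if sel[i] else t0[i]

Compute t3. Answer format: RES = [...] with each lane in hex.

  t0: 98 57 06 6c
  t1: 98 57 57 6c
  t2: 6c 57 57 98
  t3: 6c 57 06 98

RES = [0x6c, 0x57, 0x06, 0x98]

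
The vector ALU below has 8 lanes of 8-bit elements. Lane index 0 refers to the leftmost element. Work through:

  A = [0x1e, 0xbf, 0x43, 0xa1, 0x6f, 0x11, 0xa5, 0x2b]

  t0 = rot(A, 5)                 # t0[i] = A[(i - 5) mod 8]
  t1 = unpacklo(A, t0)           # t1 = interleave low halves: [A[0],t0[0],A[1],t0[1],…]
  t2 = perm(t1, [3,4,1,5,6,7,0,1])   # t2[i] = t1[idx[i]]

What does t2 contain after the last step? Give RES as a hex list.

RES = [0x6f, 0x43, 0xa1, 0x11, 0xa1, 0xa5, 0x1e, 0xa1]

  t0: a1 6f 11 a5 2b 1e bf 43
  t1: 1e a1 bf 6f 43 11 a1 a5
  t2: 6f 43 a1 11 a1 a5 1e a1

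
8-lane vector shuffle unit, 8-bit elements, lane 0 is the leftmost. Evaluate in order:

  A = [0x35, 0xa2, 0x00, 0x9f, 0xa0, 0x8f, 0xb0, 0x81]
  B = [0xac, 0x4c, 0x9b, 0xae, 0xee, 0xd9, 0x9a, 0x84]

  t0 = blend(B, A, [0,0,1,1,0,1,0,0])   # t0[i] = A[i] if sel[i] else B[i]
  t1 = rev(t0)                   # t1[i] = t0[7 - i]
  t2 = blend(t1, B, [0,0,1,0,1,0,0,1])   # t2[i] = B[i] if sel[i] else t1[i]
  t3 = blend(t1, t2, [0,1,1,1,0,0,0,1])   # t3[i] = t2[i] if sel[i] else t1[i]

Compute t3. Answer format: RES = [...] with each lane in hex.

RES = [ 0x84  0x9a  0x9b  0xee  0x9f  0x00  0x4c  0x84 ]

  t0: ac 4c 00 9f ee 8f 9a 84
  t1: 84 9a 8f ee 9f 00 4c ac
  t2: 84 9a 9b ee ee 00 4c 84
  t3: 84 9a 9b ee 9f 00 4c 84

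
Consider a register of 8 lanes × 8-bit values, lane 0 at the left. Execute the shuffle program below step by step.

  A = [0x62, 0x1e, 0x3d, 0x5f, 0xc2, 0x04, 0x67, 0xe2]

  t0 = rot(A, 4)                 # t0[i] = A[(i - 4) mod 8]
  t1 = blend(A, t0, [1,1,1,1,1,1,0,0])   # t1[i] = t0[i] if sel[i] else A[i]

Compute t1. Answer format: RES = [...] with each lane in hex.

RES = [ 0xc2  0x04  0x67  0xe2  0x62  0x1e  0x67  0xe2 ]

  t0: c2 04 67 e2 62 1e 3d 5f
  t1: c2 04 67 e2 62 1e 67 e2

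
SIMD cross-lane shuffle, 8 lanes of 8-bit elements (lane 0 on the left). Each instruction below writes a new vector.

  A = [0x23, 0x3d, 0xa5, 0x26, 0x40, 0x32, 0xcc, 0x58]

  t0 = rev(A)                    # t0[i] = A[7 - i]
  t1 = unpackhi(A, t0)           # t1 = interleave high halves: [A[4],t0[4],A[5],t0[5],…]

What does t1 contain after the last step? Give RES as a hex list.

  t0: 58 cc 32 40 26 a5 3d 23
  t1: 40 26 32 a5 cc 3d 58 23

RES = [ 0x40  0x26  0x32  0xa5  0xcc  0x3d  0x58  0x23 ]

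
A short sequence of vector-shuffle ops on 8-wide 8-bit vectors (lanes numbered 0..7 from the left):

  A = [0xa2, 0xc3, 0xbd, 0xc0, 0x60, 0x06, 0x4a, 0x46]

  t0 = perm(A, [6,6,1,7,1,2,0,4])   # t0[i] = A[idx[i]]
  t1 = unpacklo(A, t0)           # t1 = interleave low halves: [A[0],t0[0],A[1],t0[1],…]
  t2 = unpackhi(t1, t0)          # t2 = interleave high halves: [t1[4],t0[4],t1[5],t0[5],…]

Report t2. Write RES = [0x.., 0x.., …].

  t0: 4a 4a c3 46 c3 bd a2 60
  t1: a2 4a c3 4a bd c3 c0 46
  t2: bd c3 c3 bd c0 a2 46 60

RES = [ 0xbd  0xc3  0xc3  0xbd  0xc0  0xa2  0x46  0x60 ]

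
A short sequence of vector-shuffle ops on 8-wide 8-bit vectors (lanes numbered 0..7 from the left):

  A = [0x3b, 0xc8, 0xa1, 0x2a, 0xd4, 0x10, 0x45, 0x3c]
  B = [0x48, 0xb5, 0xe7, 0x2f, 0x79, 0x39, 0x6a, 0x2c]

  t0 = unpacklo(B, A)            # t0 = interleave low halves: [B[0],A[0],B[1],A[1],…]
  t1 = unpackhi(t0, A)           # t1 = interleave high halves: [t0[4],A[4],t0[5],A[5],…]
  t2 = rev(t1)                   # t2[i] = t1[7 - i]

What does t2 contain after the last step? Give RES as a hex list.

RES = [ 0x3c  0x2a  0x45  0x2f  0x10  0xa1  0xd4  0xe7 ]

  t0: 48 3b b5 c8 e7 a1 2f 2a
  t1: e7 d4 a1 10 2f 45 2a 3c
  t2: 3c 2a 45 2f 10 a1 d4 e7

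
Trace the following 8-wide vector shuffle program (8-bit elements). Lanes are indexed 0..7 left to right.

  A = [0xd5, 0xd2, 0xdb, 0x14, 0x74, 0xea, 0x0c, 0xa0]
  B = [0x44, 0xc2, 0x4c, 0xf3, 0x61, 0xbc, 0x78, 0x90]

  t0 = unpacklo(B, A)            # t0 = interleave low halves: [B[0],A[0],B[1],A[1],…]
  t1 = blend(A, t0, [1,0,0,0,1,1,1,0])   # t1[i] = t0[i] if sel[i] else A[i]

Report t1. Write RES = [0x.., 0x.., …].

RES = [0x44, 0xd2, 0xdb, 0x14, 0x4c, 0xdb, 0xf3, 0xa0]

t0 = [0x44, 0xd5, 0xc2, 0xd2, 0x4c, 0xdb, 0xf3, 0x14]
t1 = [0x44, 0xd2, 0xdb, 0x14, 0x4c, 0xdb, 0xf3, 0xa0]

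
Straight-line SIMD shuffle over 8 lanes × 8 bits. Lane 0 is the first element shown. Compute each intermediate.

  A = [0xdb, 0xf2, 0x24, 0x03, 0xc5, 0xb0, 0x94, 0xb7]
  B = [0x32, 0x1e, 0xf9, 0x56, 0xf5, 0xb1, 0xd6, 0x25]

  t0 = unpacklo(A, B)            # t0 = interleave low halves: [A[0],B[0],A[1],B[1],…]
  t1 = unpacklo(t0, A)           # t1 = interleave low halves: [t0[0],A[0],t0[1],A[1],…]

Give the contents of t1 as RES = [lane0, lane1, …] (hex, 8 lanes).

RES = [ 0xdb  0xdb  0x32  0xf2  0xf2  0x24  0x1e  0x03 ]

→ t0 |db|32|f2|1e|24|f9|03|56|
→ t1 |db|db|32|f2|f2|24|1e|03|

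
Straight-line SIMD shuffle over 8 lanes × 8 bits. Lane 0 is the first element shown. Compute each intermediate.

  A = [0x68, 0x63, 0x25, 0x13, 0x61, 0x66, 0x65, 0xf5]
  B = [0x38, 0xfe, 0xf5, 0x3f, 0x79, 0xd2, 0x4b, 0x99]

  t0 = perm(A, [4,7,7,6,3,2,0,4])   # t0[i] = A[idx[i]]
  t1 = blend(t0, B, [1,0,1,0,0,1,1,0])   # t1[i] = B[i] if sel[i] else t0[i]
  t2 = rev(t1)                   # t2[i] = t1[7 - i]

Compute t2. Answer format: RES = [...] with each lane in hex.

t0 = [0x61, 0xf5, 0xf5, 0x65, 0x13, 0x25, 0x68, 0x61]
t1 = [0x38, 0xf5, 0xf5, 0x65, 0x13, 0xd2, 0x4b, 0x61]
t2 = [0x61, 0x4b, 0xd2, 0x13, 0x65, 0xf5, 0xf5, 0x38]

RES = [ 0x61  0x4b  0xd2  0x13  0x65  0xf5  0xf5  0x38 ]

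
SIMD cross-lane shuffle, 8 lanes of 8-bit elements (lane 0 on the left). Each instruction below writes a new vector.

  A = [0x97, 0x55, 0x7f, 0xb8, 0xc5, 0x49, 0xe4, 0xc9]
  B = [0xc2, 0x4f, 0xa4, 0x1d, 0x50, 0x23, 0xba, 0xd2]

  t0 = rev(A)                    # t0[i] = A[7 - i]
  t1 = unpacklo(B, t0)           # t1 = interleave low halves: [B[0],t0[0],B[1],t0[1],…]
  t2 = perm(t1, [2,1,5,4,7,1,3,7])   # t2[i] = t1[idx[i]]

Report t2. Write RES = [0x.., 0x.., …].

RES = [ 0x4f  0xc9  0x49  0xa4  0xc5  0xc9  0xe4  0xc5 ]

  t0: c9 e4 49 c5 b8 7f 55 97
  t1: c2 c9 4f e4 a4 49 1d c5
  t2: 4f c9 49 a4 c5 c9 e4 c5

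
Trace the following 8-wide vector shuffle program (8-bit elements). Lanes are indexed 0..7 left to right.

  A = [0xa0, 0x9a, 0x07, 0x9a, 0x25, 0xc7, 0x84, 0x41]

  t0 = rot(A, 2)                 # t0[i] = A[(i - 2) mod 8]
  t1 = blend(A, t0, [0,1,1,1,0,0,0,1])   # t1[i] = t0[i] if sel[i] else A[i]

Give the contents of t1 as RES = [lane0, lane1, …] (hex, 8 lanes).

RES = [0xa0, 0x41, 0xa0, 0x9a, 0x25, 0xc7, 0x84, 0xc7]

  t0: 84 41 a0 9a 07 9a 25 c7
  t1: a0 41 a0 9a 25 c7 84 c7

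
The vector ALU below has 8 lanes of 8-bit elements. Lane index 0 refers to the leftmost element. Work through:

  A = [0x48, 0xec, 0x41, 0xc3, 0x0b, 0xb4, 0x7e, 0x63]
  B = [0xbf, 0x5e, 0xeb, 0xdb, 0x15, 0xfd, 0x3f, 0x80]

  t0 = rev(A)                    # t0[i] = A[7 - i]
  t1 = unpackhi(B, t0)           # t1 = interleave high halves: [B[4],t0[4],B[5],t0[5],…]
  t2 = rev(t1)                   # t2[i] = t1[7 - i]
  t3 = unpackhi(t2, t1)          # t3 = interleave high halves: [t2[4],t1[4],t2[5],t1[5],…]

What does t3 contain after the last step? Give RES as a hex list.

t0 = [0x63, 0x7e, 0xb4, 0x0b, 0xc3, 0x41, 0xec, 0x48]
t1 = [0x15, 0xc3, 0xfd, 0x41, 0x3f, 0xec, 0x80, 0x48]
t2 = [0x48, 0x80, 0xec, 0x3f, 0x41, 0xfd, 0xc3, 0x15]
t3 = [0x41, 0x3f, 0xfd, 0xec, 0xc3, 0x80, 0x15, 0x48]

RES = [0x41, 0x3f, 0xfd, 0xec, 0xc3, 0x80, 0x15, 0x48]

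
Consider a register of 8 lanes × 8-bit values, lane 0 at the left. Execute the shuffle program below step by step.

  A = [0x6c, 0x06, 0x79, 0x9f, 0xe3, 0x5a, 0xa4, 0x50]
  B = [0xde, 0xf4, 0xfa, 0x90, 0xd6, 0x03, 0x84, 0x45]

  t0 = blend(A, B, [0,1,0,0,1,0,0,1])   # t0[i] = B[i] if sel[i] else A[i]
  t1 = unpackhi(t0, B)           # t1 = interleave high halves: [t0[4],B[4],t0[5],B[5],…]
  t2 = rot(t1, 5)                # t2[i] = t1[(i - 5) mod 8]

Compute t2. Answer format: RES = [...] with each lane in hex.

RES = [ 0x03  0xa4  0x84  0x45  0x45  0xd6  0xd6  0x5a ]

t0 = [0x6c, 0xf4, 0x79, 0x9f, 0xd6, 0x5a, 0xa4, 0x45]
t1 = [0xd6, 0xd6, 0x5a, 0x03, 0xa4, 0x84, 0x45, 0x45]
t2 = [0x03, 0xa4, 0x84, 0x45, 0x45, 0xd6, 0xd6, 0x5a]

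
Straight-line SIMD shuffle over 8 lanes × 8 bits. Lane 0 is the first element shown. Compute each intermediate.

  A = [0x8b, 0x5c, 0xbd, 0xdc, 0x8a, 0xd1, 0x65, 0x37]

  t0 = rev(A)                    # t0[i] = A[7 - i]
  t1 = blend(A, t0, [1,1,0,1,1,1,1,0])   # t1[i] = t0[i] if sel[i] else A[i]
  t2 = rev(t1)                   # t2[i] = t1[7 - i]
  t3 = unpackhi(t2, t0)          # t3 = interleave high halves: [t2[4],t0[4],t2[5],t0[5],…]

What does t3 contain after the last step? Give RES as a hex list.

RES = [0x8a, 0xdc, 0xbd, 0xbd, 0x65, 0x5c, 0x37, 0x8b]

t0 = [0x37, 0x65, 0xd1, 0x8a, 0xdc, 0xbd, 0x5c, 0x8b]
t1 = [0x37, 0x65, 0xbd, 0x8a, 0xdc, 0xbd, 0x5c, 0x37]
t2 = [0x37, 0x5c, 0xbd, 0xdc, 0x8a, 0xbd, 0x65, 0x37]
t3 = [0x8a, 0xdc, 0xbd, 0xbd, 0x65, 0x5c, 0x37, 0x8b]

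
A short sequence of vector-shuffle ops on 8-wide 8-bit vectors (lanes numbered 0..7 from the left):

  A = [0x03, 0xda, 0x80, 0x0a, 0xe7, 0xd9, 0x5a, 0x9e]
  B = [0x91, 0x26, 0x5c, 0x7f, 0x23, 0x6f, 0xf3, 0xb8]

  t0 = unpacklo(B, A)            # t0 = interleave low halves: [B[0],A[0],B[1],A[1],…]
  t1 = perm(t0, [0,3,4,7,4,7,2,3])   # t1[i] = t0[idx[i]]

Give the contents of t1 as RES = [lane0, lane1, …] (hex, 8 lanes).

RES = [ 0x91  0xda  0x5c  0x0a  0x5c  0x0a  0x26  0xda ]

t0 = [0x91, 0x03, 0x26, 0xda, 0x5c, 0x80, 0x7f, 0x0a]
t1 = [0x91, 0xda, 0x5c, 0x0a, 0x5c, 0x0a, 0x26, 0xda]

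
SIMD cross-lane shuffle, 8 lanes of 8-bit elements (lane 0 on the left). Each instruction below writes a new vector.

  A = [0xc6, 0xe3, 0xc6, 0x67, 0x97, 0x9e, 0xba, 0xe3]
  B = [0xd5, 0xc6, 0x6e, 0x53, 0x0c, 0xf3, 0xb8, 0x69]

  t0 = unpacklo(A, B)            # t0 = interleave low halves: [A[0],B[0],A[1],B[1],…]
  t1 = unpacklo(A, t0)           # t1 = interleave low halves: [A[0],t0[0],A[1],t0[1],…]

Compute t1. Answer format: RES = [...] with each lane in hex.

RES = [0xc6, 0xc6, 0xe3, 0xd5, 0xc6, 0xe3, 0x67, 0xc6]

  t0: c6 d5 e3 c6 c6 6e 67 53
  t1: c6 c6 e3 d5 c6 e3 67 c6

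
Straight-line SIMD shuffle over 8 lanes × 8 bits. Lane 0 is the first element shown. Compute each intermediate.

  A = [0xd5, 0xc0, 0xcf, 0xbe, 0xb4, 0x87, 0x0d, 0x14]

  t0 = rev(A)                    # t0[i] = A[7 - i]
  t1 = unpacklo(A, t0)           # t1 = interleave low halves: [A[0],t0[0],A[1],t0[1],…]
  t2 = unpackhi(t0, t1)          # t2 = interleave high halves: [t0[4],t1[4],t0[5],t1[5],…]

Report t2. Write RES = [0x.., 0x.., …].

→ t0 |14|0d|87|b4|be|cf|c0|d5|
→ t1 |d5|14|c0|0d|cf|87|be|b4|
→ t2 |be|cf|cf|87|c0|be|d5|b4|

RES = [ 0xbe  0xcf  0xcf  0x87  0xc0  0xbe  0xd5  0xb4 ]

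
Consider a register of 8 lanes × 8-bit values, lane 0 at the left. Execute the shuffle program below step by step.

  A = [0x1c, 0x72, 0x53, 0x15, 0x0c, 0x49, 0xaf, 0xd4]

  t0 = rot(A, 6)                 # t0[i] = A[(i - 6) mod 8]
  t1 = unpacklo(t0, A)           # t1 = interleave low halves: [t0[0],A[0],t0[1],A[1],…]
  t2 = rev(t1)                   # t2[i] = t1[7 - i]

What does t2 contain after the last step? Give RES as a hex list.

  t0: 53 15 0c 49 af d4 1c 72
  t1: 53 1c 15 72 0c 53 49 15
  t2: 15 49 53 0c 72 15 1c 53

RES = [ 0x15  0x49  0x53  0x0c  0x72  0x15  0x1c  0x53 ]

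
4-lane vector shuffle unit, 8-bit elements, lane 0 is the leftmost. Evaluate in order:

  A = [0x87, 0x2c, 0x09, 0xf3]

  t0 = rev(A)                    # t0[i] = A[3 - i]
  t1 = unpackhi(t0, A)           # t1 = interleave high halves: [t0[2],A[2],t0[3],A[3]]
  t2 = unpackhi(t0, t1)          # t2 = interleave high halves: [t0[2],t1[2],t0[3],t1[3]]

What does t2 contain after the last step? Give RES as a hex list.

→ t0 |f3|09|2c|87|
→ t1 |2c|09|87|f3|
→ t2 |2c|87|87|f3|

RES = [0x2c, 0x87, 0x87, 0xf3]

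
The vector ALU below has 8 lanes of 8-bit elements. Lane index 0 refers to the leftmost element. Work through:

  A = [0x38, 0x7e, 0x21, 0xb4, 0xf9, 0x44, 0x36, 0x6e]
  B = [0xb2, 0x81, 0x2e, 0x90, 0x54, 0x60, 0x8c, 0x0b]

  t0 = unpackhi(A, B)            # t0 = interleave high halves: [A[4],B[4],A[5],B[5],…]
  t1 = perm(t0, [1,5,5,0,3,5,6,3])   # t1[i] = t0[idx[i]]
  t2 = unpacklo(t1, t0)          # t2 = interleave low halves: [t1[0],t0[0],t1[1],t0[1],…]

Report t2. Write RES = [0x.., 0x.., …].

RES = [0x54, 0xf9, 0x8c, 0x54, 0x8c, 0x44, 0xf9, 0x60]

→ t0 |f9|54|44|60|36|8c|6e|0b|
→ t1 |54|8c|8c|f9|60|8c|6e|60|
→ t2 |54|f9|8c|54|8c|44|f9|60|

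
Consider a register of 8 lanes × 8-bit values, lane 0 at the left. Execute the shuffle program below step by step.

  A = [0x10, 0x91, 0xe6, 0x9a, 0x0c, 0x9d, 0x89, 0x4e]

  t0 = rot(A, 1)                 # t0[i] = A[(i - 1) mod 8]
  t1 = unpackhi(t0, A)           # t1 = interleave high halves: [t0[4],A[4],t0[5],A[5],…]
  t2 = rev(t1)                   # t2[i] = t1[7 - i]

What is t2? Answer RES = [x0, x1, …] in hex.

RES = [ 0x4e  0x89  0x89  0x9d  0x9d  0x0c  0x0c  0x9a ]

t0 = [0x4e, 0x10, 0x91, 0xe6, 0x9a, 0x0c, 0x9d, 0x89]
t1 = [0x9a, 0x0c, 0x0c, 0x9d, 0x9d, 0x89, 0x89, 0x4e]
t2 = [0x4e, 0x89, 0x89, 0x9d, 0x9d, 0x0c, 0x0c, 0x9a]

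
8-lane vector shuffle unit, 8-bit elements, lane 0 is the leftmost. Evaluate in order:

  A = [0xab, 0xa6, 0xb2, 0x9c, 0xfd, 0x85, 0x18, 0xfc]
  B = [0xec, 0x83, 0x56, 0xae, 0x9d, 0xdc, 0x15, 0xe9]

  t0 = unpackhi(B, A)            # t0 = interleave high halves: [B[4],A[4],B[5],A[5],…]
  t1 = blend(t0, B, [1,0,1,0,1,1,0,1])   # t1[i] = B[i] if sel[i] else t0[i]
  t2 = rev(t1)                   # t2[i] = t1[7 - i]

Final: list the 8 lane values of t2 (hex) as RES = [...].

  t0: 9d fd dc 85 15 18 e9 fc
  t1: ec fd 56 85 9d dc e9 e9
  t2: e9 e9 dc 9d 85 56 fd ec

RES = [ 0xe9  0xe9  0xdc  0x9d  0x85  0x56  0xfd  0xec ]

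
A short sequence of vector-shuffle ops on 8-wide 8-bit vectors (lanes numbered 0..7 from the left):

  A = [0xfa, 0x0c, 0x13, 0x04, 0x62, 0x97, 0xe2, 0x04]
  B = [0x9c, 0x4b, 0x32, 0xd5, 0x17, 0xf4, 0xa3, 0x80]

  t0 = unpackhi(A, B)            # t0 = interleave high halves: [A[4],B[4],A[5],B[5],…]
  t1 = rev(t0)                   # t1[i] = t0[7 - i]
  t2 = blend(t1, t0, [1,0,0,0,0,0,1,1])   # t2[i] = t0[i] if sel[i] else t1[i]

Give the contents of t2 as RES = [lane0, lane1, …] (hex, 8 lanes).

RES = [0x62, 0x04, 0xa3, 0xe2, 0xf4, 0x97, 0x04, 0x80]

  t0: 62 17 97 f4 e2 a3 04 80
  t1: 80 04 a3 e2 f4 97 17 62
  t2: 62 04 a3 e2 f4 97 04 80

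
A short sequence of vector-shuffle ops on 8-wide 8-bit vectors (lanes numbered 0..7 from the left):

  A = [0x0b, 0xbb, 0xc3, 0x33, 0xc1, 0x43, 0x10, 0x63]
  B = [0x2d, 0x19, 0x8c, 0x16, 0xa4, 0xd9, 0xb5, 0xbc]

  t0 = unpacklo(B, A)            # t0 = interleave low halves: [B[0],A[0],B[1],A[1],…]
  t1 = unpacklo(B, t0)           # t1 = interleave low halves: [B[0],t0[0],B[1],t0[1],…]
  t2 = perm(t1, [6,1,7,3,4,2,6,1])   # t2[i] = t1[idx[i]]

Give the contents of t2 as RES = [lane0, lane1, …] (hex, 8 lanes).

RES = [ 0x16  0x2d  0xbb  0x0b  0x8c  0x19  0x16  0x2d ]

t0 = [0x2d, 0x0b, 0x19, 0xbb, 0x8c, 0xc3, 0x16, 0x33]
t1 = [0x2d, 0x2d, 0x19, 0x0b, 0x8c, 0x19, 0x16, 0xbb]
t2 = [0x16, 0x2d, 0xbb, 0x0b, 0x8c, 0x19, 0x16, 0x2d]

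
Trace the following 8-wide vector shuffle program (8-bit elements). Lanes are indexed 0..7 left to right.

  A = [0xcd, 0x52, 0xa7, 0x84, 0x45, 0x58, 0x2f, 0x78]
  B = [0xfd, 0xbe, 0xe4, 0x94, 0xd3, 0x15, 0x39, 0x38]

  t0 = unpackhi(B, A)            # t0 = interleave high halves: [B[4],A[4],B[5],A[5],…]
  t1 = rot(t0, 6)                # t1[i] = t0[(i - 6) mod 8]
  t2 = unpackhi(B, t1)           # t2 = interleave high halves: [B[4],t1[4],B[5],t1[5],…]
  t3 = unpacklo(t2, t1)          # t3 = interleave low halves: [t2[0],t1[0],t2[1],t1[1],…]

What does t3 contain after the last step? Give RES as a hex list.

t0 = [0xd3, 0x45, 0x15, 0x58, 0x39, 0x2f, 0x38, 0x78]
t1 = [0x15, 0x58, 0x39, 0x2f, 0x38, 0x78, 0xd3, 0x45]
t2 = [0xd3, 0x38, 0x15, 0x78, 0x39, 0xd3, 0x38, 0x45]
t3 = [0xd3, 0x15, 0x38, 0x58, 0x15, 0x39, 0x78, 0x2f]

RES = [ 0xd3  0x15  0x38  0x58  0x15  0x39  0x78  0x2f ]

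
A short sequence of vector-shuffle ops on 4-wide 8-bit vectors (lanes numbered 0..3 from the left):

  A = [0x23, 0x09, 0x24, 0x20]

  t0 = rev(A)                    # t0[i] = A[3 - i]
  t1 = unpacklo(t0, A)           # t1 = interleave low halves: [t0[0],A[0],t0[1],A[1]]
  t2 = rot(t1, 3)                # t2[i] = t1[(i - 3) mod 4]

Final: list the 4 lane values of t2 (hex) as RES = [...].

RES = [0x23, 0x24, 0x09, 0x20]

t0 = [0x20, 0x24, 0x09, 0x23]
t1 = [0x20, 0x23, 0x24, 0x09]
t2 = [0x23, 0x24, 0x09, 0x20]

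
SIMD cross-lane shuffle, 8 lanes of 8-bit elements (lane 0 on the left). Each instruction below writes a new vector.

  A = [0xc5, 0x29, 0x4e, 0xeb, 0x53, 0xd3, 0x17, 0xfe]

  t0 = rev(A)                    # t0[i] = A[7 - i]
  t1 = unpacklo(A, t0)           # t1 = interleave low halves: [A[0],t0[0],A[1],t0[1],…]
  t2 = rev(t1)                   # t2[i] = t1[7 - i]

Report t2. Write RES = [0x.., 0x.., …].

t0 = [0xfe, 0x17, 0xd3, 0x53, 0xeb, 0x4e, 0x29, 0xc5]
t1 = [0xc5, 0xfe, 0x29, 0x17, 0x4e, 0xd3, 0xeb, 0x53]
t2 = [0x53, 0xeb, 0xd3, 0x4e, 0x17, 0x29, 0xfe, 0xc5]

RES = [0x53, 0xeb, 0xd3, 0x4e, 0x17, 0x29, 0xfe, 0xc5]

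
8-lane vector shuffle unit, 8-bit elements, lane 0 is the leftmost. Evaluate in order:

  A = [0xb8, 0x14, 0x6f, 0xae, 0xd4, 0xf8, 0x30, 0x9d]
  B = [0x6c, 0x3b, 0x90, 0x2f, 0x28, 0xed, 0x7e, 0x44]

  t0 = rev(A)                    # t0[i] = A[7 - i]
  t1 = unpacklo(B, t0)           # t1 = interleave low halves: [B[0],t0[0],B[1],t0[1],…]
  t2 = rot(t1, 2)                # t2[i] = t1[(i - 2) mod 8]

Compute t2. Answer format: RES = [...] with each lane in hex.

t0 = [0x9d, 0x30, 0xf8, 0xd4, 0xae, 0x6f, 0x14, 0xb8]
t1 = [0x6c, 0x9d, 0x3b, 0x30, 0x90, 0xf8, 0x2f, 0xd4]
t2 = [0x2f, 0xd4, 0x6c, 0x9d, 0x3b, 0x30, 0x90, 0xf8]

RES = [0x2f, 0xd4, 0x6c, 0x9d, 0x3b, 0x30, 0x90, 0xf8]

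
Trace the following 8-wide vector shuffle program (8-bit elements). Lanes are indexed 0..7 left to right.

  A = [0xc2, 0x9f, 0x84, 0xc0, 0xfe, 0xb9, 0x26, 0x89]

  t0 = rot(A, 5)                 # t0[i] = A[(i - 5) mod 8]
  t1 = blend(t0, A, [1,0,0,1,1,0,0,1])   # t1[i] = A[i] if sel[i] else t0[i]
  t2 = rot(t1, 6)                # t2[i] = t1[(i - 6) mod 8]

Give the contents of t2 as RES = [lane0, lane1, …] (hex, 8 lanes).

RES = [ 0xb9  0xc0  0xfe  0xc2  0x9f  0x89  0xc2  0xfe ]

→ t0 |c0|fe|b9|26|89|c2|9f|84|
→ t1 |c2|fe|b9|c0|fe|c2|9f|89|
→ t2 |b9|c0|fe|c2|9f|89|c2|fe|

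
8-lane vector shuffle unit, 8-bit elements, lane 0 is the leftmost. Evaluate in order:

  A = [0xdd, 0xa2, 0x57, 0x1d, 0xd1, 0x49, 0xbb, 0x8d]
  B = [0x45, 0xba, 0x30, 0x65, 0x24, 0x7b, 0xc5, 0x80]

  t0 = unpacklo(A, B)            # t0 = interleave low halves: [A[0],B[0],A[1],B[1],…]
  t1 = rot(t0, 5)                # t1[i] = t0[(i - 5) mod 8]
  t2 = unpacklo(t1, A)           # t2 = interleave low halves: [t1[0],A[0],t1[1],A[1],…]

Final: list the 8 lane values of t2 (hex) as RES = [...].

RES = [ 0xba  0xdd  0x57  0xa2  0x30  0x57  0x1d  0x1d ]

  t0: dd 45 a2 ba 57 30 1d 65
  t1: ba 57 30 1d 65 dd 45 a2
  t2: ba dd 57 a2 30 57 1d 1d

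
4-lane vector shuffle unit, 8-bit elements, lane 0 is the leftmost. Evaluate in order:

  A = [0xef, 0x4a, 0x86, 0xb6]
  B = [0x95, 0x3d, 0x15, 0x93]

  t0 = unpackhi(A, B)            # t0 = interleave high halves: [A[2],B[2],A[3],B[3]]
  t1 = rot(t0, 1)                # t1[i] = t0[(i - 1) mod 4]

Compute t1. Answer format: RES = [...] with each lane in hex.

RES = [0x93, 0x86, 0x15, 0xb6]

  t0: 86 15 b6 93
  t1: 93 86 15 b6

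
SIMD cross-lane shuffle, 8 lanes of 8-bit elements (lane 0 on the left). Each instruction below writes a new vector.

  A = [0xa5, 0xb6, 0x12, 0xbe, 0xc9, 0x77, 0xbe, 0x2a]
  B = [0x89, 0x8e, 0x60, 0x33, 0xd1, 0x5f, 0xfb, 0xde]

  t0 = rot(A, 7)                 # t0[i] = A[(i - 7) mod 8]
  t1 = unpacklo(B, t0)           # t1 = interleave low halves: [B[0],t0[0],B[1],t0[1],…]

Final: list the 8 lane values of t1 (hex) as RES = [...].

RES = [ 0x89  0xb6  0x8e  0x12  0x60  0xbe  0x33  0xc9 ]

t0 = [0xb6, 0x12, 0xbe, 0xc9, 0x77, 0xbe, 0x2a, 0xa5]
t1 = [0x89, 0xb6, 0x8e, 0x12, 0x60, 0xbe, 0x33, 0xc9]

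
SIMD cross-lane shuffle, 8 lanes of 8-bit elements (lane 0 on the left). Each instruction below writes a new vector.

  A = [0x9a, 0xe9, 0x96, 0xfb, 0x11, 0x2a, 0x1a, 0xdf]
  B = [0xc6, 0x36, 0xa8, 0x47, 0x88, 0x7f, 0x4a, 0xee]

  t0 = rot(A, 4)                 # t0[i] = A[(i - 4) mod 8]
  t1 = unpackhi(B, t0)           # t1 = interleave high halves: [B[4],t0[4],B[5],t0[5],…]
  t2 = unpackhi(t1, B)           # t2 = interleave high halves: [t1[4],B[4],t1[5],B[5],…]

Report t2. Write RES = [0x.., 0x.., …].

RES = [ 0x4a  0x88  0x96  0x7f  0xee  0x4a  0xfb  0xee ]

→ t0 |11|2a|1a|df|9a|e9|96|fb|
→ t1 |88|9a|7f|e9|4a|96|ee|fb|
→ t2 |4a|88|96|7f|ee|4a|fb|ee|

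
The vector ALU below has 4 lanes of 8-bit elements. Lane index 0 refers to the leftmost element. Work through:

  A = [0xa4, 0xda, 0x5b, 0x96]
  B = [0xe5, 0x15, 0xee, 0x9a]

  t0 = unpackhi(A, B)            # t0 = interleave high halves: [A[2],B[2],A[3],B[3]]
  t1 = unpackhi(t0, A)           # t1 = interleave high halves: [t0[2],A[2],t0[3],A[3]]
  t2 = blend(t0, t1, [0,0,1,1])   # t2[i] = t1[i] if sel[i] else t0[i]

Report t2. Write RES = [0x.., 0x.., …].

  t0: 5b ee 96 9a
  t1: 96 5b 9a 96
  t2: 5b ee 9a 96

RES = [0x5b, 0xee, 0x9a, 0x96]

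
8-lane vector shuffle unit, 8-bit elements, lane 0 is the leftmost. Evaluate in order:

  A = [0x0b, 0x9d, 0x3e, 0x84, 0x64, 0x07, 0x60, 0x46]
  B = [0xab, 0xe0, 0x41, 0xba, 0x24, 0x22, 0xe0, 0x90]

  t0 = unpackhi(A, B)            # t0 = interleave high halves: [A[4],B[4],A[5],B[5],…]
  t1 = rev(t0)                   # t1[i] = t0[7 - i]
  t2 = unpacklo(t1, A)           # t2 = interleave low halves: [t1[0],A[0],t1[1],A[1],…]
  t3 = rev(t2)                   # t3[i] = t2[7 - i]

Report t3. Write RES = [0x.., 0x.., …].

RES = [ 0x84  0x60  0x3e  0xe0  0x9d  0x46  0x0b  0x90 ]

→ t0 |64|24|07|22|60|e0|46|90|
→ t1 |90|46|e0|60|22|07|24|64|
→ t2 |90|0b|46|9d|e0|3e|60|84|
→ t3 |84|60|3e|e0|9d|46|0b|90|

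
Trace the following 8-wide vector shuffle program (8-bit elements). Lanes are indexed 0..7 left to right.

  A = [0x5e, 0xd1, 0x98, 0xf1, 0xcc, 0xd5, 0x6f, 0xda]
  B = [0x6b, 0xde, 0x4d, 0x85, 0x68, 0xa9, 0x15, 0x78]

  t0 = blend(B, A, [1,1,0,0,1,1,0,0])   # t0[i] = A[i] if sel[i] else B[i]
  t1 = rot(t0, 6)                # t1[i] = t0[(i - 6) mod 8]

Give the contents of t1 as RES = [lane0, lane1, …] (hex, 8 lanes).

→ t0 |5e|d1|4d|85|cc|d5|15|78|
→ t1 |4d|85|cc|d5|15|78|5e|d1|

RES = [0x4d, 0x85, 0xcc, 0xd5, 0x15, 0x78, 0x5e, 0xd1]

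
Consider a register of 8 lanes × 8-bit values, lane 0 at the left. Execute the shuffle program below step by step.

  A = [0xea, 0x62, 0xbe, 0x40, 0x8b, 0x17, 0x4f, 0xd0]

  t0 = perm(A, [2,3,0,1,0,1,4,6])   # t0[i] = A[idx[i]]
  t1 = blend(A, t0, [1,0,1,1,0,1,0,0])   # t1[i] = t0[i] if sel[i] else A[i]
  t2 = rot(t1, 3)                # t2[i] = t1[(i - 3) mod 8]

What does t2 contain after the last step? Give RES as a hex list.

→ t0 |be|40|ea|62|ea|62|8b|4f|
→ t1 |be|62|ea|62|8b|62|4f|d0|
→ t2 |62|4f|d0|be|62|ea|62|8b|

RES = [0x62, 0x4f, 0xd0, 0xbe, 0x62, 0xea, 0x62, 0x8b]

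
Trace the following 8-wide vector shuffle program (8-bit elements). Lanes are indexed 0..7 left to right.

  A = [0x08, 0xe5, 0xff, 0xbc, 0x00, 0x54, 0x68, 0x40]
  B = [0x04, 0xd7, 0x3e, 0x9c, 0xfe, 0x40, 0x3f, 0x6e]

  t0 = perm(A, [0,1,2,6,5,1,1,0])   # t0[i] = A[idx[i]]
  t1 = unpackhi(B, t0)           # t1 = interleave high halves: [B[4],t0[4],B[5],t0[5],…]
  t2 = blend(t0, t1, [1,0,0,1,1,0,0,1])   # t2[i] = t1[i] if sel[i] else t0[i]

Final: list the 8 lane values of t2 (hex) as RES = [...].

RES = [ 0xfe  0xe5  0xff  0xe5  0x3f  0xe5  0xe5  0x08 ]

→ t0 |08|e5|ff|68|54|e5|e5|08|
→ t1 |fe|54|40|e5|3f|e5|6e|08|
→ t2 |fe|e5|ff|e5|3f|e5|e5|08|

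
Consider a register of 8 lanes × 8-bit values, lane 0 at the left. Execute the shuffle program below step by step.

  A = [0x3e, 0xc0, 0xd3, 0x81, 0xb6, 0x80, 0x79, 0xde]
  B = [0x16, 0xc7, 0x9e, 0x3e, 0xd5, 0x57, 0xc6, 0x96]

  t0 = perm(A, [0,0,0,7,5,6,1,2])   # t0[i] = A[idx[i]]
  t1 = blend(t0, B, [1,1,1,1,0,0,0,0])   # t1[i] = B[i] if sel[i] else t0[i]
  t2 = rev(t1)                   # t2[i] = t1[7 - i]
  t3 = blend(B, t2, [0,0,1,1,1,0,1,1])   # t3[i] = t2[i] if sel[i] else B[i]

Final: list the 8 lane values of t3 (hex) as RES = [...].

RES = [0x16, 0xc7, 0x79, 0x80, 0x3e, 0x57, 0xc7, 0x16]

  t0: 3e 3e 3e de 80 79 c0 d3
  t1: 16 c7 9e 3e 80 79 c0 d3
  t2: d3 c0 79 80 3e 9e c7 16
  t3: 16 c7 79 80 3e 57 c7 16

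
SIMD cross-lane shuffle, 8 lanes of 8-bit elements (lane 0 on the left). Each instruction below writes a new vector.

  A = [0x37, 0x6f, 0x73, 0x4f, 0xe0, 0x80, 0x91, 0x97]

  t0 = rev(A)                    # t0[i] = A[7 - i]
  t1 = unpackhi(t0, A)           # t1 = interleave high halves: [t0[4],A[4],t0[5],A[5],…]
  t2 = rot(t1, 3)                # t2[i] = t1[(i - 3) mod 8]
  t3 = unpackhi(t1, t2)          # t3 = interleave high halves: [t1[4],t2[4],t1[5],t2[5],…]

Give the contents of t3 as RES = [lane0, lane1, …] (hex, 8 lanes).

RES = [0x6f, 0xe0, 0x91, 0x73, 0x37, 0x80, 0x97, 0x6f]

t0 = [0x97, 0x91, 0x80, 0xe0, 0x4f, 0x73, 0x6f, 0x37]
t1 = [0x4f, 0xe0, 0x73, 0x80, 0x6f, 0x91, 0x37, 0x97]
t2 = [0x91, 0x37, 0x97, 0x4f, 0xe0, 0x73, 0x80, 0x6f]
t3 = [0x6f, 0xe0, 0x91, 0x73, 0x37, 0x80, 0x97, 0x6f]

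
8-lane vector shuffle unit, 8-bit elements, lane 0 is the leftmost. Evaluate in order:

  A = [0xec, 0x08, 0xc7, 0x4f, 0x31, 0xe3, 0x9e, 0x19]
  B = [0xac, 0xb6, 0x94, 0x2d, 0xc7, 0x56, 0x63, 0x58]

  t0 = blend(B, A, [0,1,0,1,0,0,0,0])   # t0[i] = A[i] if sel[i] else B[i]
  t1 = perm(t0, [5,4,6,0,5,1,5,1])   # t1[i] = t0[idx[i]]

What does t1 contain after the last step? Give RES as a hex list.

RES = [0x56, 0xc7, 0x63, 0xac, 0x56, 0x08, 0x56, 0x08]

  t0: ac 08 94 4f c7 56 63 58
  t1: 56 c7 63 ac 56 08 56 08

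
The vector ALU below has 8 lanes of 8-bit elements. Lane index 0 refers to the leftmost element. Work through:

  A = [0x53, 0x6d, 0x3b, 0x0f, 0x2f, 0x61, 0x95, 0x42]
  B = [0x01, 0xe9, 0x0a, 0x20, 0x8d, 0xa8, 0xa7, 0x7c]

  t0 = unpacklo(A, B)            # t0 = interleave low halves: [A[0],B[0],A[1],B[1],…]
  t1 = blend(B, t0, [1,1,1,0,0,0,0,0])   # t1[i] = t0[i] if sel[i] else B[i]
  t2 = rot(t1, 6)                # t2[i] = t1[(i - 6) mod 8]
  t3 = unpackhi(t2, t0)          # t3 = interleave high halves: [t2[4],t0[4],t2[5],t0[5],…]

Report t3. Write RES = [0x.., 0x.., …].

RES = [0xa7, 0x3b, 0x7c, 0x0a, 0x53, 0x0f, 0x01, 0x20]

→ t0 |53|01|6d|e9|3b|0a|0f|20|
→ t1 |53|01|6d|20|8d|a8|a7|7c|
→ t2 |6d|20|8d|a8|a7|7c|53|01|
→ t3 |a7|3b|7c|0a|53|0f|01|20|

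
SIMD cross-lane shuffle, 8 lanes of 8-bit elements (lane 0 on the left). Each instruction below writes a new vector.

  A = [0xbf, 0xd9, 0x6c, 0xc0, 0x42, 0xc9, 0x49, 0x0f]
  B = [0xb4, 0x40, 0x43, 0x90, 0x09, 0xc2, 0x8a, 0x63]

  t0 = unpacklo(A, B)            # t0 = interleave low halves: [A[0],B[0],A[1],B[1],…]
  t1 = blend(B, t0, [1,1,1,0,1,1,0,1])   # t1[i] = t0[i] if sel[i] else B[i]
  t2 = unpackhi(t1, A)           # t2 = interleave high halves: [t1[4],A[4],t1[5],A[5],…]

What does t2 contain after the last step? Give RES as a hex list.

  t0: bf b4 d9 40 6c 43 c0 90
  t1: bf b4 d9 90 6c 43 8a 90
  t2: 6c 42 43 c9 8a 49 90 0f

RES = [0x6c, 0x42, 0x43, 0xc9, 0x8a, 0x49, 0x90, 0x0f]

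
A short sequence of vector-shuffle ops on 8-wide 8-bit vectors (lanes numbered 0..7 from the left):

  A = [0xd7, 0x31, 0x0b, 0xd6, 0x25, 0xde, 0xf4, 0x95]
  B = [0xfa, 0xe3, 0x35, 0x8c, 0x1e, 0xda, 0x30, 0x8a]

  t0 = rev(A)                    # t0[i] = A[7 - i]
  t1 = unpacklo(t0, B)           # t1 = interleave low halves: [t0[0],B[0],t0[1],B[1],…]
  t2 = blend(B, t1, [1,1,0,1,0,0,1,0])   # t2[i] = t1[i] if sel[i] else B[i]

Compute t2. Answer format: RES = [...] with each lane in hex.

RES = [0x95, 0xfa, 0x35, 0xe3, 0x1e, 0xda, 0x25, 0x8a]

→ t0 |95|f4|de|25|d6|0b|31|d7|
→ t1 |95|fa|f4|e3|de|35|25|8c|
→ t2 |95|fa|35|e3|1e|da|25|8a|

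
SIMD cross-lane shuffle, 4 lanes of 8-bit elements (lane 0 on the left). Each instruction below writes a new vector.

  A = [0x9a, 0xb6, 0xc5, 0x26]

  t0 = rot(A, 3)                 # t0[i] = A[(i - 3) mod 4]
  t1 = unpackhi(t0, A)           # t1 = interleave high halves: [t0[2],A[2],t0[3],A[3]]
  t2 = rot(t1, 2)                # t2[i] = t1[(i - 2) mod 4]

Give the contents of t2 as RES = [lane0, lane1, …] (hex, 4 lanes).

RES = [ 0x9a  0x26  0x26  0xc5 ]

  t0: b6 c5 26 9a
  t1: 26 c5 9a 26
  t2: 9a 26 26 c5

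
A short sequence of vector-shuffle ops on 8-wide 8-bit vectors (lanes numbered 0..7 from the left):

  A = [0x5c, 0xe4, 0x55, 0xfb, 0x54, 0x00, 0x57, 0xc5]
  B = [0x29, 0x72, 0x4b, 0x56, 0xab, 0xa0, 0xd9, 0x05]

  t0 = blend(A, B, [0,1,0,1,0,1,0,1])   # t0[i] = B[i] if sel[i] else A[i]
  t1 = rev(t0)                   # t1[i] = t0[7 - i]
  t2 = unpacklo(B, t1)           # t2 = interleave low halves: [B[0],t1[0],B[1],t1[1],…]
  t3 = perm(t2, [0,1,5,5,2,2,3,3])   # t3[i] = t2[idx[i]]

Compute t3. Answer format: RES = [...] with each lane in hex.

→ t0 |5c|72|55|56|54|a0|57|05|
→ t1 |05|57|a0|54|56|55|72|5c|
→ t2 |29|05|72|57|4b|a0|56|54|
→ t3 |29|05|a0|a0|72|72|57|57|

RES = [ 0x29  0x05  0xa0  0xa0  0x72  0x72  0x57  0x57 ]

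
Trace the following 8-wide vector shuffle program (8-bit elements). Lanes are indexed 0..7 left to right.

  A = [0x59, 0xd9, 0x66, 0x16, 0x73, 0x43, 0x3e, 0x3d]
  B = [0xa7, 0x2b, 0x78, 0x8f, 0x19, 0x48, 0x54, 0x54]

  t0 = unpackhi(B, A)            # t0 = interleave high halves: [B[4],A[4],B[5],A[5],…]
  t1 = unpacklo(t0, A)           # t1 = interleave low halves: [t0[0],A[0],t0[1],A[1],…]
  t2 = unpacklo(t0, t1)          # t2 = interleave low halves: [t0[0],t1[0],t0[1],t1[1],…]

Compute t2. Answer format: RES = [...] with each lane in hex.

t0 = [0x19, 0x73, 0x48, 0x43, 0x54, 0x3e, 0x54, 0x3d]
t1 = [0x19, 0x59, 0x73, 0xd9, 0x48, 0x66, 0x43, 0x16]
t2 = [0x19, 0x19, 0x73, 0x59, 0x48, 0x73, 0x43, 0xd9]

RES = [ 0x19  0x19  0x73  0x59  0x48  0x73  0x43  0xd9 ]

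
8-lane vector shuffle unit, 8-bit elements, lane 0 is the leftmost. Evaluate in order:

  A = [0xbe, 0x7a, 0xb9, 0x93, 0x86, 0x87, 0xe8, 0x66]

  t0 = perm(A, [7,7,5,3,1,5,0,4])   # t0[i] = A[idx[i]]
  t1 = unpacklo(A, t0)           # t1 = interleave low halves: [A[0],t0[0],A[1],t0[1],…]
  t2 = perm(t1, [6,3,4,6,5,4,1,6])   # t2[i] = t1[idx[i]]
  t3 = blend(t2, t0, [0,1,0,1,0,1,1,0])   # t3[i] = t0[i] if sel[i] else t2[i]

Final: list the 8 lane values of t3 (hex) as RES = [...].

  t0: 66 66 87 93 7a 87 be 86
  t1: be 66 7a 66 b9 87 93 93
  t2: 93 66 b9 93 87 b9 66 93
  t3: 93 66 b9 93 87 87 be 93

RES = [ 0x93  0x66  0xb9  0x93  0x87  0x87  0xbe  0x93 ]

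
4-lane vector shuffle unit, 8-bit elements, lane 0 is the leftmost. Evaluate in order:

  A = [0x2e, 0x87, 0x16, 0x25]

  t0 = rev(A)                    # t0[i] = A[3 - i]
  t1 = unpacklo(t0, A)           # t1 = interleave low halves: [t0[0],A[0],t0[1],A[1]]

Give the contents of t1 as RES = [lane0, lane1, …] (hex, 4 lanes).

→ t0 |25|16|87|2e|
→ t1 |25|2e|16|87|

RES = [0x25, 0x2e, 0x16, 0x87]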